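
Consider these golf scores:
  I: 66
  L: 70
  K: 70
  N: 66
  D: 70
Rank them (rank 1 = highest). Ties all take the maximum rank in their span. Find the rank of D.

Sorted (descending): 70, 70, 70, 66, 66
The 3 values of 70 occupy positions 1–3 → each gets rank 3.
The 2 values of 66 occupy positions 4–5 → each gets rank 5.
D has value 70 → rank 3.

3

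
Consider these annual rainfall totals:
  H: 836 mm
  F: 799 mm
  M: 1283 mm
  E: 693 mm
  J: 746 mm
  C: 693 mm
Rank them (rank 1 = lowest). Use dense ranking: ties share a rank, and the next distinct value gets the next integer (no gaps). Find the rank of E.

Sorted (ascending): 693, 693, 746, 799, 836, 1283
The 2 values of 693 share dense rank 1.
Remaining distinct values take the next consecutive integers.
E has value 693 mm → rank 1.

1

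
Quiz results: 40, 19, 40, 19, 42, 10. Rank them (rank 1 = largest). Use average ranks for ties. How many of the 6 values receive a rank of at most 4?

Sorted (descending): 42, 40, 40, 19, 19, 10
The 2 values of 40 occupy positions 2–3 → average rank (2+3)/2 = 2.5.
The 2 values of 19 occupy positions 4–5 → average rank (4+5)/2 = 4.5.
Ranks ≤ 4: {1, 2.5, 2.5} → 3 values.

3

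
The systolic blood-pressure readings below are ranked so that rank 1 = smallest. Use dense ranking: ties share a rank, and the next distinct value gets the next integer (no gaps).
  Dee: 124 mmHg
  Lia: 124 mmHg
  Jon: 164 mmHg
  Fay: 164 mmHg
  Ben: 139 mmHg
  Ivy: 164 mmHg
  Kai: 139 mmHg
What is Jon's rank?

Sorted (ascending): 124, 124, 139, 139, 164, 164, 164
The 2 values of 124 share dense rank 1.
The 2 values of 139 share dense rank 2.
The 3 values of 164 share dense rank 3.
Jon has value 164 mmHg → rank 3.

3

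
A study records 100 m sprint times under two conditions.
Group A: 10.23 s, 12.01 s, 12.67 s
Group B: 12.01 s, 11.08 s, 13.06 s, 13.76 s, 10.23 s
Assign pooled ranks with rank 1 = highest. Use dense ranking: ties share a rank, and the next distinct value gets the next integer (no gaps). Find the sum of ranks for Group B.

Sorted (descending): 13.76, 13.06, 12.67, 12.01, 12.01, 11.08, 10.23, 10.23
The 2 values of 12.01 share dense rank 4.
The 2 values of 10.23 share dense rank 6.
Remaining distinct values take the next consecutive integers.
Group B values → pooled ranks: 12.01→4, 11.08→5, 13.06→2, 13.76→1, 10.23→6
Rank sum = 4 + 5 + 2 + 1 + 6 = 18

18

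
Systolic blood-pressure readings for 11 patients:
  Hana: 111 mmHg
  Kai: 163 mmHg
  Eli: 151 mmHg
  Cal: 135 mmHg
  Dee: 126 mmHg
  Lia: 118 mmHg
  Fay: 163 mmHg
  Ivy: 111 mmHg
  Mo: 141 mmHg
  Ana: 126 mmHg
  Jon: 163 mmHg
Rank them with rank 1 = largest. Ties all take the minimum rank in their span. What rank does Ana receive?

Sorted (descending): 163, 163, 163, 151, 141, 135, 126, 126, 118, 111, 111
The 3 values of 163 occupy positions 1–3 → each gets rank 1.
The 2 values of 126 occupy positions 7–8 → each gets rank 7.
The 2 values of 111 occupy positions 10–11 → each gets rank 10.
Ana has value 126 mmHg → rank 7.

7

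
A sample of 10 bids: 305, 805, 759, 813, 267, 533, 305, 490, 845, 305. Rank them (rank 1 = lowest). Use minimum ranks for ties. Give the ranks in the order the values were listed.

2, 8, 7, 9, 1, 6, 2, 5, 10, 2

Sorted (ascending): 267, 305, 305, 305, 490, 533, 759, 805, 813, 845
The 3 values of 305 occupy positions 2–4 → each gets rank 2.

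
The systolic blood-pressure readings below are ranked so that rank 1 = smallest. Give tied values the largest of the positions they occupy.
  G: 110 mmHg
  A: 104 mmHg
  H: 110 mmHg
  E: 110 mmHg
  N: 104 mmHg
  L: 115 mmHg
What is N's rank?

2

Sorted (ascending): 104, 104, 110, 110, 110, 115
The 2 values of 104 occupy positions 1–2 → each gets rank 2.
The 3 values of 110 occupy positions 3–5 → each gets rank 5.
N has value 104 mmHg → rank 2.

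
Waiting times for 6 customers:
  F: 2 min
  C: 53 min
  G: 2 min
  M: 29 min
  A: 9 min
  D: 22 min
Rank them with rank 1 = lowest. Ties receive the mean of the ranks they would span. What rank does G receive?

Sorted (ascending): 2, 2, 9, 22, 29, 53
The 2 values of 2 occupy positions 1–2 → average rank (1+2)/2 = 1.5.
G has value 2 min → rank 1.5.

1.5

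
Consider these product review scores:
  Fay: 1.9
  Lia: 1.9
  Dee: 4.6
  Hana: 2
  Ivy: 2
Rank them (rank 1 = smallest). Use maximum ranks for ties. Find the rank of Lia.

Sorted (ascending): 1.9, 1.9, 2, 2, 4.6
The 2 values of 1.9 occupy positions 1–2 → each gets rank 2.
The 2 values of 2 occupy positions 3–4 → each gets rank 4.
Lia has value 1.9 → rank 2.

2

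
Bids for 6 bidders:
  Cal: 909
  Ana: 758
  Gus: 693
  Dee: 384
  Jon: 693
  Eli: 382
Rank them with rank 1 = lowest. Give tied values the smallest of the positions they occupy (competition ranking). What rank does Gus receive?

3

Sorted (ascending): 382, 384, 693, 693, 758, 909
The 2 values of 693 occupy positions 3–4 → each gets rank 3.
Gus has value 693 → rank 3.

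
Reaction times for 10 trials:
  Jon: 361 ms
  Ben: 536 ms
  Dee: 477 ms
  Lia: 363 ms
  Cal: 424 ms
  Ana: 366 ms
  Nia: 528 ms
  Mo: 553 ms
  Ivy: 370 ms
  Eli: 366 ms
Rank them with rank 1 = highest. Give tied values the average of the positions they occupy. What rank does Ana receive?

7.5

Sorted (descending): 553, 536, 528, 477, 424, 370, 366, 366, 363, 361
The 2 values of 366 occupy positions 7–8 → average rank (7+8)/2 = 7.5.
Ana has value 366 ms → rank 7.5.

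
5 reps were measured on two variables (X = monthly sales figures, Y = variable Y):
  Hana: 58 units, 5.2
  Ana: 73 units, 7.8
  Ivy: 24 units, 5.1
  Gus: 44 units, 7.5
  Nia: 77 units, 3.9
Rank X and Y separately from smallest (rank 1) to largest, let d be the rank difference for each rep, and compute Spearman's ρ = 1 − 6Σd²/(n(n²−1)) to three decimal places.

Ranks of variable 1: 3, 4, 1, 2, 5
Ranks of variable 2: 3, 5, 2, 4, 1
d = r₁ − r₂: 0, -1, -1, -2, 4
d²: 0, 1, 1, 4, 16; Σd² = 22
ρ = 1 − 6·22/(5·24) = 1 − 132/120 = -0.100

-0.100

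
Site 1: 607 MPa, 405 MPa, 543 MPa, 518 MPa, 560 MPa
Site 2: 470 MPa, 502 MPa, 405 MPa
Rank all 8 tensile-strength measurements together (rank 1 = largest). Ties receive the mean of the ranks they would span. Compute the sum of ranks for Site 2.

Sorted (descending): 607, 560, 543, 518, 502, 470, 405, 405
The 2 values of 405 occupy positions 7–8 → average rank (7+8)/2 = 7.5.
Site 2 values → pooled ranks: 470→6, 502→5, 405→7.5
Rank sum = 6 + 5 + 7.5 = 18.5

18.5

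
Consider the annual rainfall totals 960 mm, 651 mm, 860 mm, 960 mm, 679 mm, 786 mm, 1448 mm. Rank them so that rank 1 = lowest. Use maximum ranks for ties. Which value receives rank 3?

Sorted (ascending): 651, 679, 786, 860, 960, 960, 1448
The 2 values of 960 occupy positions 5–6 → each gets rank 6.
Rank 3 → value 786.

786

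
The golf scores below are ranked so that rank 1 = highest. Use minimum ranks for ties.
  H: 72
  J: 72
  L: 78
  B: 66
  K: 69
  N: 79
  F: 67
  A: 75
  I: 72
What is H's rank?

4

Sorted (descending): 79, 78, 75, 72, 72, 72, 69, 67, 66
The 3 values of 72 occupy positions 4–6 → each gets rank 4.
H has value 72 → rank 4.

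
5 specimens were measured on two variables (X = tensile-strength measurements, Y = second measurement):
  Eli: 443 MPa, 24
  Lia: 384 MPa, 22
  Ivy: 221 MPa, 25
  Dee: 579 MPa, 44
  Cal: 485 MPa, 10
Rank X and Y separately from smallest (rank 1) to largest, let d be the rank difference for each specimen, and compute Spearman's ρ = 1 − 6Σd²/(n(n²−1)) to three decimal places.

Ranks of variable 1: 3, 2, 1, 5, 4
Ranks of variable 2: 3, 2, 4, 5, 1
d = r₁ − r₂: 0, 0, -3, 0, 3
d²: 0, 0, 9, 0, 9; Σd² = 18
ρ = 1 − 6·18/(5·24) = 1 − 108/120 = 0.100

0.100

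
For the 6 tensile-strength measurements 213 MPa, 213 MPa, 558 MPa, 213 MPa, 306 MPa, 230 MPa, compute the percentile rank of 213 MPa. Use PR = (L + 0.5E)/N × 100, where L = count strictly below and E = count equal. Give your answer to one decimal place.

N = 6.
Strictly below 213: 0. Equal to 213: 3.
PR = (0 + 0.5·3)/6 × 100 = 25.0

25.0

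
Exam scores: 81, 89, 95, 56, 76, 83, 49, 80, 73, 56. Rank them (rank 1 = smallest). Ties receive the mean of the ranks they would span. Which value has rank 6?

80

Sorted (ascending): 49, 56, 56, 73, 76, 80, 81, 83, 89, 95
The 2 values of 56 occupy positions 2–3 → average rank (2+3)/2 = 2.5.
Rank 6 → value 80.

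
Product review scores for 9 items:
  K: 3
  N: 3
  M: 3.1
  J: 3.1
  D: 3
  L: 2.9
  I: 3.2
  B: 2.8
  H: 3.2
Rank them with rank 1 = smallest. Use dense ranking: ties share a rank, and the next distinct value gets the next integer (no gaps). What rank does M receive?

Sorted (ascending): 2.8, 2.9, 3, 3, 3, 3.1, 3.1, 3.2, 3.2
The 3 values of 3 share dense rank 3.
The 2 values of 3.1 share dense rank 4.
The 2 values of 3.2 share dense rank 5.
Remaining distinct values take the next consecutive integers.
M has value 3.1 → rank 4.

4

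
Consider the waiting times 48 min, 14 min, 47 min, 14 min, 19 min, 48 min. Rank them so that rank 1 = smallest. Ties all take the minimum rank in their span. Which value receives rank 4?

47

Sorted (ascending): 14, 14, 19, 47, 48, 48
The 2 values of 14 occupy positions 1–2 → each gets rank 1.
The 2 values of 48 occupy positions 5–6 → each gets rank 5.
Rank 4 → value 47.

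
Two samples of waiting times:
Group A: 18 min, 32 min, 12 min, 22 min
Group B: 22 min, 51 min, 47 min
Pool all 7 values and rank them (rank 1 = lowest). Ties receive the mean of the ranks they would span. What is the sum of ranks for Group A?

11.5

Sorted (ascending): 12, 18, 22, 22, 32, 47, 51
The 2 values of 22 occupy positions 3–4 → average rank (3+4)/2 = 3.5.
Group A values → pooled ranks: 18→2, 32→5, 12→1, 22→3.5
Rank sum = 2 + 5 + 1 + 3.5 = 11.5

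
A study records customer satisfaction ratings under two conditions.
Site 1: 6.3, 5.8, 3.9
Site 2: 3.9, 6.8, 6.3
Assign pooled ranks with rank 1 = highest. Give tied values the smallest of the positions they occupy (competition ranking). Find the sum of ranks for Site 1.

11

Sorted (descending): 6.8, 6.3, 6.3, 5.8, 3.9, 3.9
The 2 values of 6.3 occupy positions 2–3 → each gets rank 2.
The 2 values of 3.9 occupy positions 5–6 → each gets rank 5.
Site 1 values → pooled ranks: 6.3→2, 5.8→4, 3.9→5
Rank sum = 2 + 4 + 5 = 11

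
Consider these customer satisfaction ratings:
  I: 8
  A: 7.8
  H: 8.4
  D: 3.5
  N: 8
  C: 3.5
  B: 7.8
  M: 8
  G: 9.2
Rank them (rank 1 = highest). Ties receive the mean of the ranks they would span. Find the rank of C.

Sorted (descending): 9.2, 8.4, 8, 8, 8, 7.8, 7.8, 3.5, 3.5
The 3 values of 8 occupy positions 3–5 → average rank 4.
The 2 values of 7.8 occupy positions 6–7 → average rank (6+7)/2 = 6.5.
The 2 values of 3.5 occupy positions 8–9 → average rank (8+9)/2 = 8.5.
C has value 3.5 → rank 8.5.

8.5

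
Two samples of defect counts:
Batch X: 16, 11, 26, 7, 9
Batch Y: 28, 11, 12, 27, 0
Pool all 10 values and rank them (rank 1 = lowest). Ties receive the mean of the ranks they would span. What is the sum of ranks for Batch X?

24.5

Sorted (ascending): 0, 7, 9, 11, 11, 12, 16, 26, 27, 28
The 2 values of 11 occupy positions 4–5 → average rank (4+5)/2 = 4.5.
Batch X values → pooled ranks: 16→7, 11→4.5, 26→8, 7→2, 9→3
Rank sum = 7 + 4.5 + 8 + 2 + 3 = 24.5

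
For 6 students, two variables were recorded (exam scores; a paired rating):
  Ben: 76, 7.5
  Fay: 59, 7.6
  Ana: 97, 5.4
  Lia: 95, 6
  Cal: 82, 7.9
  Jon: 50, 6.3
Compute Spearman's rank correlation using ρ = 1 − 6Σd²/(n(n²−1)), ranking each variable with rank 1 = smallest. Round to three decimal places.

-0.486

Ranks of variable 1: 3, 2, 6, 5, 4, 1
Ranks of variable 2: 4, 5, 1, 2, 6, 3
d = r₁ − r₂: -1, -3, 5, 3, -2, -2
d²: 1, 9, 25, 9, 4, 4; Σd² = 52
ρ = 1 − 6·52/(6·35) = 1 − 312/210 = -0.486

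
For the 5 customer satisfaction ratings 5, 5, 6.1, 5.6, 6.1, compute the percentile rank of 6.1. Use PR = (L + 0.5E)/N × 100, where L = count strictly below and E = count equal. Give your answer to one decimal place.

N = 5.
Strictly below 6.1: 3. Equal to 6.1: 2.
PR = (3 + 0.5·2)/5 × 100 = 80.0

80.0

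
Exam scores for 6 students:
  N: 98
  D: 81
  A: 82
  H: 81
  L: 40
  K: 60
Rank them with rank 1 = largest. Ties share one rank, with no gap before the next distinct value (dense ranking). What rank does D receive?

Sorted (descending): 98, 82, 81, 81, 60, 40
The 2 values of 81 share dense rank 3.
Remaining distinct values take the next consecutive integers.
D has value 81 → rank 3.

3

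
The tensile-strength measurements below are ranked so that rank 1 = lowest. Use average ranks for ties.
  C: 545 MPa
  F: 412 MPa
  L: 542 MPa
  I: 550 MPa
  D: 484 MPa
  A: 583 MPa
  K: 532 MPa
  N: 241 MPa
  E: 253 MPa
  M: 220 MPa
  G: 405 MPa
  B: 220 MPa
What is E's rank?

4

Sorted (ascending): 220, 220, 241, 253, 405, 412, 484, 532, 542, 545, 550, 583
The 2 values of 220 occupy positions 1–2 → average rank (1+2)/2 = 1.5.
E has value 253 MPa → rank 4.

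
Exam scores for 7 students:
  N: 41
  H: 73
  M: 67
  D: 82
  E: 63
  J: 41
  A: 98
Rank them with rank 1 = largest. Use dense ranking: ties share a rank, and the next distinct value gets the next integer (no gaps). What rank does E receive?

5

Sorted (descending): 98, 82, 73, 67, 63, 41, 41
The 2 values of 41 share dense rank 6.
Remaining distinct values take the next consecutive integers.
E has value 63 → rank 5.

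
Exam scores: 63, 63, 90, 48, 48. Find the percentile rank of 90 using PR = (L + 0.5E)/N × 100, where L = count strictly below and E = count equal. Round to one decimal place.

90.0

N = 5.
Strictly below 90: 4. Equal to 90: 1.
PR = (4 + 0.5·1)/5 × 100 = 90.0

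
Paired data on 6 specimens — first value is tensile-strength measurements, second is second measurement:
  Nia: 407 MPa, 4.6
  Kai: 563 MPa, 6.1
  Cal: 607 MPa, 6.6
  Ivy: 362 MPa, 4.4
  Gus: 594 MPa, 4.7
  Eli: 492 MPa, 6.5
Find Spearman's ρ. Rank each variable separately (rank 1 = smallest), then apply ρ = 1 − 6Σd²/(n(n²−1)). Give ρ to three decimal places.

0.771

Ranks of variable 1: 2, 4, 6, 1, 5, 3
Ranks of variable 2: 2, 4, 6, 1, 3, 5
d = r₁ − r₂: 0, 0, 0, 0, 2, -2
d²: 0, 0, 0, 0, 4, 4; Σd² = 8
ρ = 1 − 6·8/(6·35) = 1 − 48/210 = 0.771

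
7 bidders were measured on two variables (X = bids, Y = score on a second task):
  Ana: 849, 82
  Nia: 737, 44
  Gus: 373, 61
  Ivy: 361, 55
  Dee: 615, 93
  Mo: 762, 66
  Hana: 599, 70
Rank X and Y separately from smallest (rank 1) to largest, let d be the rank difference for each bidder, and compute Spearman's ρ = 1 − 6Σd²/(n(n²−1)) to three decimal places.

0.357

Ranks of variable 1: 7, 5, 2, 1, 4, 6, 3
Ranks of variable 2: 6, 1, 3, 2, 7, 4, 5
d = r₁ − r₂: 1, 4, -1, -1, -3, 2, -2
d²: 1, 16, 1, 1, 9, 4, 4; Σd² = 36
ρ = 1 − 6·36/(7·48) = 1 − 216/336 = 0.357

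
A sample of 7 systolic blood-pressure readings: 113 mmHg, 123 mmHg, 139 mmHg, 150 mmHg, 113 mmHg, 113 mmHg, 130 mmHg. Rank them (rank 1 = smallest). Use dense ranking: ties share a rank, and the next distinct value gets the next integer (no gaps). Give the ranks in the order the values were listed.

1, 2, 4, 5, 1, 1, 3

Sorted (ascending): 113, 113, 113, 123, 130, 139, 150
The 3 values of 113 share dense rank 1.
Remaining distinct values take the next consecutive integers.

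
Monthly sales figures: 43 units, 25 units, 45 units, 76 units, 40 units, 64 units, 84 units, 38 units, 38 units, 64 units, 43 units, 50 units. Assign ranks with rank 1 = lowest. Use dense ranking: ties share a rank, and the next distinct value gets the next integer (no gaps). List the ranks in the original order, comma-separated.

4, 1, 5, 8, 3, 7, 9, 2, 2, 7, 4, 6

Sorted (ascending): 25, 38, 38, 40, 43, 43, 45, 50, 64, 64, 76, 84
The 2 values of 38 share dense rank 2.
The 2 values of 43 share dense rank 4.
The 2 values of 64 share dense rank 7.
Remaining distinct values take the next consecutive integers.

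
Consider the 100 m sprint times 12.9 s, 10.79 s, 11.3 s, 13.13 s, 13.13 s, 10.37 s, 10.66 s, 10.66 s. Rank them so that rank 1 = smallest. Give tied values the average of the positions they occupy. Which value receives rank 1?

10.37

Sorted (ascending): 10.37, 10.66, 10.66, 10.79, 11.3, 12.9, 13.13, 13.13
The 2 values of 10.66 occupy positions 2–3 → average rank (2+3)/2 = 2.5.
The 2 values of 13.13 occupy positions 7–8 → average rank (7+8)/2 = 7.5.
Rank 1 → value 10.37.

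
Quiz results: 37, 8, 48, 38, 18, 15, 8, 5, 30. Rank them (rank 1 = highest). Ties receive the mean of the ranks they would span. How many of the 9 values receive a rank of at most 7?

Sorted (descending): 48, 38, 37, 30, 18, 15, 8, 8, 5
The 2 values of 8 occupy positions 7–8 → average rank (7+8)/2 = 7.5.
Ranks ≤ 7: {1, 2, 3, 4, 5, 6} → 6 values.

6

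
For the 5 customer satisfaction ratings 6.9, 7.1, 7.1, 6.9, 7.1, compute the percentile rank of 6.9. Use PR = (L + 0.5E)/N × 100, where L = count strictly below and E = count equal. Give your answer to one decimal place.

20.0

N = 5.
Strictly below 6.9: 0. Equal to 6.9: 2.
PR = (0 + 0.5·2)/5 × 100 = 20.0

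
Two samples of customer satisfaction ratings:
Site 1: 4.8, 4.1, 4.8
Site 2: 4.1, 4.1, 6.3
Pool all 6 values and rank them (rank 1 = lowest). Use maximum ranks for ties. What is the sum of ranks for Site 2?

Sorted (ascending): 4.1, 4.1, 4.1, 4.8, 4.8, 6.3
The 3 values of 4.1 occupy positions 1–3 → each gets rank 3.
The 2 values of 4.8 occupy positions 4–5 → each gets rank 5.
Site 2 values → pooled ranks: 4.1→3, 4.1→3, 6.3→6
Rank sum = 3 + 3 + 6 = 12

12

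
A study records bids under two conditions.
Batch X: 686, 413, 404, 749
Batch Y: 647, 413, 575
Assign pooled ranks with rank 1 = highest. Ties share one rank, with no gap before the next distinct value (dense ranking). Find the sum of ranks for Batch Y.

Sorted (descending): 749, 686, 647, 575, 413, 413, 404
The 2 values of 413 share dense rank 5.
Remaining distinct values take the next consecutive integers.
Batch Y values → pooled ranks: 647→3, 413→5, 575→4
Rank sum = 3 + 5 + 4 = 12

12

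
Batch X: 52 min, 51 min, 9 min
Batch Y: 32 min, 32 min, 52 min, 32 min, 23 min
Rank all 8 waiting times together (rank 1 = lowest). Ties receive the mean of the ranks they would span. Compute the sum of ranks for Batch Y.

Sorted (ascending): 9, 23, 32, 32, 32, 51, 52, 52
The 3 values of 32 occupy positions 3–5 → average rank 4.
The 2 values of 52 occupy positions 7–8 → average rank (7+8)/2 = 7.5.
Batch Y values → pooled ranks: 32→4, 32→4, 52→7.5, 32→4, 23→2
Rank sum = 4 + 4 + 7.5 + 4 + 2 = 21.5

21.5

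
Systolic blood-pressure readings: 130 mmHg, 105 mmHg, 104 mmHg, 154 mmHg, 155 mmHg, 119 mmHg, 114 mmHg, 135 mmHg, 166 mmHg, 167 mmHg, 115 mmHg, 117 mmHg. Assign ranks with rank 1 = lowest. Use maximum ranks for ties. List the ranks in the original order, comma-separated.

7, 2, 1, 9, 10, 6, 3, 8, 11, 12, 4, 5

Sorted (ascending): 104, 105, 114, 115, 117, 119, 130, 135, 154, 155, 166, 167
No ties — each value takes its position as its rank.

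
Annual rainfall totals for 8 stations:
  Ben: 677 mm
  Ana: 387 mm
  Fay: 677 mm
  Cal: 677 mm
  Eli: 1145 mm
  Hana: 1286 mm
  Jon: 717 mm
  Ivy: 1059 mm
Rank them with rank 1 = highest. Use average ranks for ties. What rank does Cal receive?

Sorted (descending): 1286, 1145, 1059, 717, 677, 677, 677, 387
The 3 values of 677 occupy positions 5–7 → average rank 6.
Cal has value 677 mm → rank 6.

6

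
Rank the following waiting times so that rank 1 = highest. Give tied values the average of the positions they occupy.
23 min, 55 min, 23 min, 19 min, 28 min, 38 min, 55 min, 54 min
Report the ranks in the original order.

6.5, 1.5, 6.5, 8, 5, 4, 1.5, 3

Sorted (descending): 55, 55, 54, 38, 28, 23, 23, 19
The 2 values of 55 occupy positions 1–2 → average rank (1+2)/2 = 1.5.
The 2 values of 23 occupy positions 6–7 → average rank (6+7)/2 = 6.5.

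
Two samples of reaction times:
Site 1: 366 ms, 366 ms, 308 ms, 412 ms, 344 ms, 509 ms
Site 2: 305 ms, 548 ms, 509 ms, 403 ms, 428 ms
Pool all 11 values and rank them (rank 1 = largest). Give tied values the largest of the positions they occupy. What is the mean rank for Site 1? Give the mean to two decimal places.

Sorted (descending): 548, 509, 509, 428, 412, 403, 366, 366, 344, 308, 305
The 2 values of 509 occupy positions 2–3 → each gets rank 3.
The 2 values of 366 occupy positions 7–8 → each gets rank 8.
Site 1 values → pooled ranks: 366→8, 366→8, 308→10, 412→5, 344→9, 509→3
Mean rank = (8 + 8 + 10 + 5 + 9 + 3) / 6 = 7.17

7.17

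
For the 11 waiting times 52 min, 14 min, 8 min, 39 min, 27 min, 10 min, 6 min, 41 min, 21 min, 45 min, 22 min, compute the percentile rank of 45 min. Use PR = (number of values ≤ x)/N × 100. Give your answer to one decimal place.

N = 11.
Strictly below 45: 9. Equal to 45: 1.
PR = 10/11 × 100 = 90.9

90.9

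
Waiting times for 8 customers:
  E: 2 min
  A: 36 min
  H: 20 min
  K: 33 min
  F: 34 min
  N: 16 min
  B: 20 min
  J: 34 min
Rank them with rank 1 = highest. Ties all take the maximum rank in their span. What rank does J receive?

3

Sorted (descending): 36, 34, 34, 33, 20, 20, 16, 2
The 2 values of 34 occupy positions 2–3 → each gets rank 3.
The 2 values of 20 occupy positions 5–6 → each gets rank 6.
J has value 34 min → rank 3.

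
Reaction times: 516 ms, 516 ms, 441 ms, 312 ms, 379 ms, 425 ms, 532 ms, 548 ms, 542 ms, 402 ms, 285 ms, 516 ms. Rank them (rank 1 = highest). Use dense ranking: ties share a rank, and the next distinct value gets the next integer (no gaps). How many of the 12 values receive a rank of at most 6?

8

Sorted (descending): 548, 542, 532, 516, 516, 516, 441, 425, 402, 379, 312, 285
The 3 values of 516 share dense rank 4.
Remaining distinct values take the next consecutive integers.
Ranks ≤ 6: {1, 2, 3, 4, 4, 4, 5, 6} → 8 values.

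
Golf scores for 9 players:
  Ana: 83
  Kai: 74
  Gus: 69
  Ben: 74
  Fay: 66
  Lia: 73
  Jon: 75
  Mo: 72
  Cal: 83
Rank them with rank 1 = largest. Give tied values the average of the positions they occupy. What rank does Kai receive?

4.5

Sorted (descending): 83, 83, 75, 74, 74, 73, 72, 69, 66
The 2 values of 83 occupy positions 1–2 → average rank (1+2)/2 = 1.5.
The 2 values of 74 occupy positions 4–5 → average rank (4+5)/2 = 4.5.
Kai has value 74 → rank 4.5.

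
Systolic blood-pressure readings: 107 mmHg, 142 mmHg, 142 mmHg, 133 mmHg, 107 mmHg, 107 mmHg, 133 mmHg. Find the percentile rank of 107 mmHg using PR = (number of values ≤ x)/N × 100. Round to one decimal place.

42.9

N = 7.
Strictly below 107: 0. Equal to 107: 3.
PR = 3/7 × 100 = 42.9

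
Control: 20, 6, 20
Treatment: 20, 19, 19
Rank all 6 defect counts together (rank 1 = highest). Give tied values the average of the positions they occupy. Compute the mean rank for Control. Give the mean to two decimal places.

3.33

Sorted (descending): 20, 20, 20, 19, 19, 6
The 3 values of 20 occupy positions 1–3 → average rank 2.
The 2 values of 19 occupy positions 4–5 → average rank (4+5)/2 = 4.5.
Control values → pooled ranks: 20→2, 6→6, 20→2
Mean rank = (2 + 6 + 2) / 3 = 3.33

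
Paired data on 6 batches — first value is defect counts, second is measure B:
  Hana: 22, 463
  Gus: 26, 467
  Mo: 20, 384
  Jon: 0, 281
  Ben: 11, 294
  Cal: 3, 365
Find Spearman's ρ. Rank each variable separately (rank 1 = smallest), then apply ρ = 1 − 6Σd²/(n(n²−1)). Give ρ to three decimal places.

Ranks of variable 1: 5, 6, 4, 1, 3, 2
Ranks of variable 2: 5, 6, 4, 1, 2, 3
d = r₁ − r₂: 0, 0, 0, 0, 1, -1
d²: 0, 0, 0, 0, 1, 1; Σd² = 2
ρ = 1 − 6·2/(6·35) = 1 − 12/210 = 0.943

0.943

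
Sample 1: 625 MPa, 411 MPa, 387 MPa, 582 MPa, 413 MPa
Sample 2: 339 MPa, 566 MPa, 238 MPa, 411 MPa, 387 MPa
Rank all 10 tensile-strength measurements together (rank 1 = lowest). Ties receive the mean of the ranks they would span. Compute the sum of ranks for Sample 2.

20

Sorted (ascending): 238, 339, 387, 387, 411, 411, 413, 566, 582, 625
The 2 values of 387 occupy positions 3–4 → average rank (3+4)/2 = 3.5.
The 2 values of 411 occupy positions 5–6 → average rank (5+6)/2 = 5.5.
Sample 2 values → pooled ranks: 339→2, 566→8, 238→1, 411→5.5, 387→3.5
Rank sum = 2 + 8 + 1 + 5.5 + 3.5 = 20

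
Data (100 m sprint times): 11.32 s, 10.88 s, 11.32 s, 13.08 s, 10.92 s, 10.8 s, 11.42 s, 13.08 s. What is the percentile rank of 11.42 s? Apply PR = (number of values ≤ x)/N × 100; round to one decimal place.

N = 8.
Strictly below 11.42: 5. Equal to 11.42: 1.
PR = 6/8 × 100 = 75.0

75.0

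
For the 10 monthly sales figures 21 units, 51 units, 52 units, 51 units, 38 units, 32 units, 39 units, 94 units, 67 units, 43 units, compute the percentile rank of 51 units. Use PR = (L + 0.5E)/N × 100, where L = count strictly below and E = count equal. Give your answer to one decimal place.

N = 10.
Strictly below 51: 5. Equal to 51: 2.
PR = (5 + 0.5·2)/10 × 100 = 60.0

60.0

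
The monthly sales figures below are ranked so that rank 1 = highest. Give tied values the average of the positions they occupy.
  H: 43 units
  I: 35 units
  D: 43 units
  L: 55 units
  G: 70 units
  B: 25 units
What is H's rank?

3.5

Sorted (descending): 70, 55, 43, 43, 35, 25
The 2 values of 43 occupy positions 3–4 → average rank (3+4)/2 = 3.5.
H has value 43 units → rank 3.5.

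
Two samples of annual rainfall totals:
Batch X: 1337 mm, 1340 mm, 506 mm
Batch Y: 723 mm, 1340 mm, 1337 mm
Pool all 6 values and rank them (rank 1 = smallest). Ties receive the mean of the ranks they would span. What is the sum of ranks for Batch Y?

11

Sorted (ascending): 506, 723, 1337, 1337, 1340, 1340
The 2 values of 1337 occupy positions 3–4 → average rank (3+4)/2 = 3.5.
The 2 values of 1340 occupy positions 5–6 → average rank (5+6)/2 = 5.5.
Batch Y values → pooled ranks: 723→2, 1340→5.5, 1337→3.5
Rank sum = 2 + 5.5 + 3.5 = 11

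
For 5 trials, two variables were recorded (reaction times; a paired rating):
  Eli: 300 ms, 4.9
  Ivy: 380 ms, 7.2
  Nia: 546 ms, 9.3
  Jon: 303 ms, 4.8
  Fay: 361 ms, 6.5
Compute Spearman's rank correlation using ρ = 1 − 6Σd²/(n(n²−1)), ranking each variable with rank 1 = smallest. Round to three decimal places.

Ranks of variable 1: 1, 4, 5, 2, 3
Ranks of variable 2: 2, 4, 5, 1, 3
d = r₁ − r₂: -1, 0, 0, 1, 0
d²: 1, 0, 0, 1, 0; Σd² = 2
ρ = 1 − 6·2/(5·24) = 1 − 12/120 = 0.900

0.900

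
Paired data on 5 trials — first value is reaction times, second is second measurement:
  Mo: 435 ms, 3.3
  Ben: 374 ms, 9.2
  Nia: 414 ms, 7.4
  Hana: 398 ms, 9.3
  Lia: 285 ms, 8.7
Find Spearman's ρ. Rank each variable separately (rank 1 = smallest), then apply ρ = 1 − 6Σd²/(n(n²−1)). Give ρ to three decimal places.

Ranks of variable 1: 5, 2, 4, 3, 1
Ranks of variable 2: 1, 4, 2, 5, 3
d = r₁ − r₂: 4, -2, 2, -2, -2
d²: 16, 4, 4, 4, 4; Σd² = 32
ρ = 1 − 6·32/(5·24) = 1 − 192/120 = -0.600

-0.600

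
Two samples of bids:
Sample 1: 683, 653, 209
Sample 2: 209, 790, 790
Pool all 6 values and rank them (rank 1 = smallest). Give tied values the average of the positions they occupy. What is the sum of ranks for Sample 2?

12.5

Sorted (ascending): 209, 209, 653, 683, 790, 790
The 2 values of 209 occupy positions 1–2 → average rank (1+2)/2 = 1.5.
The 2 values of 790 occupy positions 5–6 → average rank (5+6)/2 = 5.5.
Sample 2 values → pooled ranks: 209→1.5, 790→5.5, 790→5.5
Rank sum = 1.5 + 5.5 + 5.5 = 12.5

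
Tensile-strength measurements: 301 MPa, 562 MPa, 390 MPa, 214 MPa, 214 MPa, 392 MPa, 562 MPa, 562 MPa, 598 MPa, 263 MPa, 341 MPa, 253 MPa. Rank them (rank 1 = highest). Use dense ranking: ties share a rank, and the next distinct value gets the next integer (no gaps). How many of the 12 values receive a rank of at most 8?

Sorted (descending): 598, 562, 562, 562, 392, 390, 341, 301, 263, 253, 214, 214
The 3 values of 562 share dense rank 2.
The 2 values of 214 share dense rank 9.
Remaining distinct values take the next consecutive integers.
Ranks ≤ 8: {1, 2, 2, 2, 3, 4, 5, 6, 7, 8} → 10 values.

10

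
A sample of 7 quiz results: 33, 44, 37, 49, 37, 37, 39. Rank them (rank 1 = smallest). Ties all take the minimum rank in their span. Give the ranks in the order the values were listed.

Sorted (ascending): 33, 37, 37, 37, 39, 44, 49
The 3 values of 37 occupy positions 2–4 → each gets rank 2.

1, 6, 2, 7, 2, 2, 5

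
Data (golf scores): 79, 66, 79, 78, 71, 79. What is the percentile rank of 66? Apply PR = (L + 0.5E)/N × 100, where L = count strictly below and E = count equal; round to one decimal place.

N = 6.
Strictly below 66: 0. Equal to 66: 1.
PR = (0 + 0.5·1)/6 × 100 = 8.3

8.3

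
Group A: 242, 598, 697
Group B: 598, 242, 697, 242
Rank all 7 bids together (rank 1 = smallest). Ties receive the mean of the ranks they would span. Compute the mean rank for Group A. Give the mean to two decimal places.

Sorted (ascending): 242, 242, 242, 598, 598, 697, 697
The 3 values of 242 occupy positions 1–3 → average rank 2.
The 2 values of 598 occupy positions 4–5 → average rank (4+5)/2 = 4.5.
The 2 values of 697 occupy positions 6–7 → average rank (6+7)/2 = 6.5.
Group A values → pooled ranks: 242→2, 598→4.5, 697→6.5
Mean rank = (2 + 4.5 + 6.5) / 3 = 4.33

4.33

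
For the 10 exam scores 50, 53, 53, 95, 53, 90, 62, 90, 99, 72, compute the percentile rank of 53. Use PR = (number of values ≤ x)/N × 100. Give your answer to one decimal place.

N = 10.
Strictly below 53: 1. Equal to 53: 3.
PR = 4/10 × 100 = 40.0

40.0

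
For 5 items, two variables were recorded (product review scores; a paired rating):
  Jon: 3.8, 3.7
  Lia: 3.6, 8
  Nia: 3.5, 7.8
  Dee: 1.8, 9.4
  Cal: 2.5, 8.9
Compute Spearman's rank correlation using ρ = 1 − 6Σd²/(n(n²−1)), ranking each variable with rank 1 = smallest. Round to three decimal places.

-0.900

Ranks of variable 1: 5, 4, 3, 1, 2
Ranks of variable 2: 1, 3, 2, 5, 4
d = r₁ − r₂: 4, 1, 1, -4, -2
d²: 16, 1, 1, 16, 4; Σd² = 38
ρ = 1 − 6·38/(5·24) = 1 − 228/120 = -0.900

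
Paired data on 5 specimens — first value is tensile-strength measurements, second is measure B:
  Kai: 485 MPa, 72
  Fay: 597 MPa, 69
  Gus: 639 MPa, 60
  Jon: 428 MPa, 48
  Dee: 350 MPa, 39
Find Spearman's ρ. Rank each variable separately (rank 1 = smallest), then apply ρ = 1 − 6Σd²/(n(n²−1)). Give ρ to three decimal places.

0.600

Ranks of variable 1: 3, 4, 5, 2, 1
Ranks of variable 2: 5, 4, 3, 2, 1
d = r₁ − r₂: -2, 0, 2, 0, 0
d²: 4, 0, 4, 0, 0; Σd² = 8
ρ = 1 − 6·8/(5·24) = 1 − 48/120 = 0.600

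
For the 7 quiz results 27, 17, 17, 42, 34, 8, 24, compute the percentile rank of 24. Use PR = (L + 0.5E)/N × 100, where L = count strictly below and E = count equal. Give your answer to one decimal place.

50.0

N = 7.
Strictly below 24: 3. Equal to 24: 1.
PR = (3 + 0.5·1)/7 × 100 = 50.0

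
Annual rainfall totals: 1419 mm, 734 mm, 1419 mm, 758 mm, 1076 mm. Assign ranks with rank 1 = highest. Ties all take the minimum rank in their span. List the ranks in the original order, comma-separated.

1, 5, 1, 4, 3

Sorted (descending): 1419, 1419, 1076, 758, 734
The 2 values of 1419 occupy positions 1–2 → each gets rank 1.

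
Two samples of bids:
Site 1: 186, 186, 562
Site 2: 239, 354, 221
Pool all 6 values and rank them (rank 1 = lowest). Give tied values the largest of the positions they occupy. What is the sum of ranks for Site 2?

Sorted (ascending): 186, 186, 221, 239, 354, 562
The 2 values of 186 occupy positions 1–2 → each gets rank 2.
Site 2 values → pooled ranks: 239→4, 354→5, 221→3
Rank sum = 4 + 5 + 3 = 12

12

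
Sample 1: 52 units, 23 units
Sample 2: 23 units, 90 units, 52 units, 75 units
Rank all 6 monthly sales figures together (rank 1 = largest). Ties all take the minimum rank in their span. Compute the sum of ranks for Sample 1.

8

Sorted (descending): 90, 75, 52, 52, 23, 23
The 2 values of 52 occupy positions 3–4 → each gets rank 3.
The 2 values of 23 occupy positions 5–6 → each gets rank 5.
Sample 1 values → pooled ranks: 52→3, 23→5
Rank sum = 3 + 5 = 8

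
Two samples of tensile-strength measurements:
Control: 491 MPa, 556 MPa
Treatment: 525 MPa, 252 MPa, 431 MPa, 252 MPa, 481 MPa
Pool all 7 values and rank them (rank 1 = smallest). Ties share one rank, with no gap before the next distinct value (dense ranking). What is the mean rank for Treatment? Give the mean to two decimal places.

2.40

Sorted (ascending): 252, 252, 431, 481, 491, 525, 556
The 2 values of 252 share dense rank 1.
Remaining distinct values take the next consecutive integers.
Treatment values → pooled ranks: 525→5, 252→1, 431→2, 252→1, 481→3
Mean rank = (5 + 1 + 2 + 1 + 3) / 5 = 2.40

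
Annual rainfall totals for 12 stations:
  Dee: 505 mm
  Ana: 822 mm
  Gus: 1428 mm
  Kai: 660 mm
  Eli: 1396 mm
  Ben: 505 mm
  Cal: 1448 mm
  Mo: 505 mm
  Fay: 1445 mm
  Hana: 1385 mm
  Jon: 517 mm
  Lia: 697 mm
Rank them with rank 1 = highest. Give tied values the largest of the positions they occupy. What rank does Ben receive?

12

Sorted (descending): 1448, 1445, 1428, 1396, 1385, 822, 697, 660, 517, 505, 505, 505
The 3 values of 505 occupy positions 10–12 → each gets rank 12.
Ben has value 505 mm → rank 12.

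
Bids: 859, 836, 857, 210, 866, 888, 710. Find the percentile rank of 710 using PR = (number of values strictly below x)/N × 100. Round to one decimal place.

14.3

N = 7.
Strictly below 710: 1. Equal to 710: 1.
PR = 1/7 × 100 = 14.3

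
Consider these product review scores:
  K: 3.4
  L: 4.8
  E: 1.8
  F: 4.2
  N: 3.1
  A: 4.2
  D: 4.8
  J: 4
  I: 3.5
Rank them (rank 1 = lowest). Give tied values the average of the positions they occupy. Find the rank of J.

5

Sorted (ascending): 1.8, 3.1, 3.4, 3.5, 4, 4.2, 4.2, 4.8, 4.8
The 2 values of 4.2 occupy positions 6–7 → average rank (6+7)/2 = 6.5.
The 2 values of 4.8 occupy positions 8–9 → average rank (8+9)/2 = 8.5.
J has value 4 → rank 5.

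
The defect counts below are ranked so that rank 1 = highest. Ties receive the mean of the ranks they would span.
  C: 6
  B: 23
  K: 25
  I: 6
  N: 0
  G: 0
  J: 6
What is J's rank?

Sorted (descending): 25, 23, 6, 6, 6, 0, 0
The 3 values of 6 occupy positions 3–5 → average rank 4.
The 2 values of 0 occupy positions 6–7 → average rank (6+7)/2 = 6.5.
J has value 6 → rank 4.

4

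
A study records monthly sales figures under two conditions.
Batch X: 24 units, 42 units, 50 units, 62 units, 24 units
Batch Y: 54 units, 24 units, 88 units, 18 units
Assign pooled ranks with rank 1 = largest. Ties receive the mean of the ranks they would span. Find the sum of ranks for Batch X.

25

Sorted (descending): 88, 62, 54, 50, 42, 24, 24, 24, 18
The 3 values of 24 occupy positions 6–8 → average rank 7.
Batch X values → pooled ranks: 24→7, 42→5, 50→4, 62→2, 24→7
Rank sum = 7 + 5 + 4 + 2 + 7 = 25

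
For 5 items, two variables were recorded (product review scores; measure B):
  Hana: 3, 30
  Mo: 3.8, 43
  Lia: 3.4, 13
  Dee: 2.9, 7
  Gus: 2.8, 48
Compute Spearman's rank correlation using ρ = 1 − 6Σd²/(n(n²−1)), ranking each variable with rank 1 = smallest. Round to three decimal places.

Ranks of variable 1: 3, 5, 4, 2, 1
Ranks of variable 2: 3, 4, 2, 1, 5
d = r₁ − r₂: 0, 1, 2, 1, -4
d²: 0, 1, 4, 1, 16; Σd² = 22
ρ = 1 − 6·22/(5·24) = 1 − 132/120 = -0.100

-0.100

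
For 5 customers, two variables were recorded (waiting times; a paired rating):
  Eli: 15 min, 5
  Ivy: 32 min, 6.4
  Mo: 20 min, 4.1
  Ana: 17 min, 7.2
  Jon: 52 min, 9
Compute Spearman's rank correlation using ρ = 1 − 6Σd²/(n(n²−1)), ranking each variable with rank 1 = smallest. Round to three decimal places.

Ranks of variable 1: 1, 4, 3, 2, 5
Ranks of variable 2: 2, 3, 1, 4, 5
d = r₁ − r₂: -1, 1, 2, -2, 0
d²: 1, 1, 4, 4, 0; Σd² = 10
ρ = 1 − 6·10/(5·24) = 1 − 60/120 = 0.500

0.500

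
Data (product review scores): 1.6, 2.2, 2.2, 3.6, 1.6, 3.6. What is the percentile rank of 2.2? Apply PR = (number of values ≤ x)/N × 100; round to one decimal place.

66.7

N = 6.
Strictly below 2.2: 2. Equal to 2.2: 2.
PR = 4/6 × 100 = 66.7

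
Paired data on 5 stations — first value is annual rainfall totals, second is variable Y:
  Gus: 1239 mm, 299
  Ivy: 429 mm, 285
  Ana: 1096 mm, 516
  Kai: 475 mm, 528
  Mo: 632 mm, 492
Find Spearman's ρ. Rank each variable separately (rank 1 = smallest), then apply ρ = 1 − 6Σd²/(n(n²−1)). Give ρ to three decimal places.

0.100

Ranks of variable 1: 5, 1, 4, 2, 3
Ranks of variable 2: 2, 1, 4, 5, 3
d = r₁ − r₂: 3, 0, 0, -3, 0
d²: 9, 0, 0, 9, 0; Σd² = 18
ρ = 1 − 6·18/(5·24) = 1 − 108/120 = 0.100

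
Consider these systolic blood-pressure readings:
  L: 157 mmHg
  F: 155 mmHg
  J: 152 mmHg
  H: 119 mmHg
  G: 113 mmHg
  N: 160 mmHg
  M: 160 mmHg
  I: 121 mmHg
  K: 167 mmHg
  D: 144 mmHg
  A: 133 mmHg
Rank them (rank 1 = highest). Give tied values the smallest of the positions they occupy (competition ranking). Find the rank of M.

Sorted (descending): 167, 160, 160, 157, 155, 152, 144, 133, 121, 119, 113
The 2 values of 160 occupy positions 2–3 → each gets rank 2.
M has value 160 mmHg → rank 2.

2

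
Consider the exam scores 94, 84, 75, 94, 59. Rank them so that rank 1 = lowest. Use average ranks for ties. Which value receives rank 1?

59

Sorted (ascending): 59, 75, 84, 94, 94
The 2 values of 94 occupy positions 4–5 → average rank (4+5)/2 = 4.5.
Rank 1 → value 59.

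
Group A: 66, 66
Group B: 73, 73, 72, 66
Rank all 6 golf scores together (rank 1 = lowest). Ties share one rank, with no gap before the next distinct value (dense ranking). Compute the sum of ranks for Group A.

Sorted (ascending): 66, 66, 66, 72, 73, 73
The 3 values of 66 share dense rank 1.
The 2 values of 73 share dense rank 3.
Remaining distinct values take the next consecutive integers.
Group A values → pooled ranks: 66→1, 66→1
Rank sum = 1 + 1 = 2

2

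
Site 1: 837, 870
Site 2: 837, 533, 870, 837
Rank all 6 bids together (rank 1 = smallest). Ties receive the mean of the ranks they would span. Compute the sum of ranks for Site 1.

Sorted (ascending): 533, 837, 837, 837, 870, 870
The 3 values of 837 occupy positions 2–4 → average rank 3.
The 2 values of 870 occupy positions 5–6 → average rank (5+6)/2 = 5.5.
Site 1 values → pooled ranks: 837→3, 870→5.5
Rank sum = 3 + 5.5 = 8.5

8.5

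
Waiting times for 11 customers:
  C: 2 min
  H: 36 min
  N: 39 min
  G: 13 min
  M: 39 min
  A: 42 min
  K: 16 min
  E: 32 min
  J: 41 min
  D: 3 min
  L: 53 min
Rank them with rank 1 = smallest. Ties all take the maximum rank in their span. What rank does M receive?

Sorted (ascending): 2, 3, 13, 16, 32, 36, 39, 39, 41, 42, 53
The 2 values of 39 occupy positions 7–8 → each gets rank 8.
M has value 39 min → rank 8.

8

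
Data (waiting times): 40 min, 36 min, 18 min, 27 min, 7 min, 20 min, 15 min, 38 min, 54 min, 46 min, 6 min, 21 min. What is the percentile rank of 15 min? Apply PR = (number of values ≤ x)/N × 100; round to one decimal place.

N = 12.
Strictly below 15: 2. Equal to 15: 1.
PR = 3/12 × 100 = 25.0

25.0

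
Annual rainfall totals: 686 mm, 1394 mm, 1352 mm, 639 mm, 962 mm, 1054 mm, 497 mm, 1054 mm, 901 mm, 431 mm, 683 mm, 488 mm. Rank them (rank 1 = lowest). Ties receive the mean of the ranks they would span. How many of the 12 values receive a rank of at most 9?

8

Sorted (ascending): 431, 488, 497, 639, 683, 686, 901, 962, 1054, 1054, 1352, 1394
The 2 values of 1054 occupy positions 9–10 → average rank (9+10)/2 = 9.5.
Ranks ≤ 9: {1, 2, 3, 4, 5, 6, 7, 8} → 8 values.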